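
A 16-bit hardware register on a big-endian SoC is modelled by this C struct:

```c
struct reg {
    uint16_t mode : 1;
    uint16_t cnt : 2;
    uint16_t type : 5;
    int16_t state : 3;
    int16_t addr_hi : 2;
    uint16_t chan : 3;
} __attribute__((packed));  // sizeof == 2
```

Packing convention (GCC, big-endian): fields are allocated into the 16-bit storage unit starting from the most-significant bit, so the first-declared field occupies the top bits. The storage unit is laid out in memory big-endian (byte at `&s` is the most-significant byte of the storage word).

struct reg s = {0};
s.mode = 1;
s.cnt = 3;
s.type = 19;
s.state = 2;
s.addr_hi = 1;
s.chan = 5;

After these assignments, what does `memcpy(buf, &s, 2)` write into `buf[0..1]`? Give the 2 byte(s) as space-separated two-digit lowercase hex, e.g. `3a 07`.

f3 4d

mode:1 = 1 → 0x1 << 15 → word 0x8000
cnt:2 = 3 → 0x3 << 13 → word 0xe000
type:5 = 19 → 0x13 << 8 → word 0xf300
state:3 = 2 → 0x2 << 5 → word 0xf340
addr_hi:2 = 1 → 0x1 << 3 → word 0xf348
chan:3 = 5 → 0x5 << 0 → word 0xf34d
word = 0xf34d → big-endian bytes:
  [0]=0xf3  [1]=0x4d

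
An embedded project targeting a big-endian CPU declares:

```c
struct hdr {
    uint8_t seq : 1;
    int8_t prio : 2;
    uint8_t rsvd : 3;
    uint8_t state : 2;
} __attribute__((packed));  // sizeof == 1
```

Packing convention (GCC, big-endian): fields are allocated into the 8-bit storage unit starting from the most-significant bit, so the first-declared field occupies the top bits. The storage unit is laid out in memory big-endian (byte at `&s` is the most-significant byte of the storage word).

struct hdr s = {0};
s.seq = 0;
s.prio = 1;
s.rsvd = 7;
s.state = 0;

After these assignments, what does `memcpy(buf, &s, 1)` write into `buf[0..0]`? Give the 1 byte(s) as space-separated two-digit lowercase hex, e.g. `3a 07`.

3c

[7+:1] seq=0 & 0x1 = 0x0; word=0x00
[5+:2] prio=1 & 0x3 = 0x1; word=0x20
[2+:3] rsvd=7 & 0x7 = 0x7; word=0x3c
[0+:2] state=0 & 0x3 = 0x0; word=0x3c
word = 0x3c → big-endian bytes:
  [0]=0x3c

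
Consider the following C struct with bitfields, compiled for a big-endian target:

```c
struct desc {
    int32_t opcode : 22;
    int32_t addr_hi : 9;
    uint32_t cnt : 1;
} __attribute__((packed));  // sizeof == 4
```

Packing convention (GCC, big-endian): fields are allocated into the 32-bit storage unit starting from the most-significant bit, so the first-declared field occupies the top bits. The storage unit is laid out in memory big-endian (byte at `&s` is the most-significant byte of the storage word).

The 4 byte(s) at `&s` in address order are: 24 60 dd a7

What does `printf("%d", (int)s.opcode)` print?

596023

[0]=0x24 [1]=0x60 [2]=0xdd [3]=0xa7 (big-endian) → word 0x2460dda7
opcode:22 @ bit 10 → (0x2460dda7>>10)&0x3fffff = 0x91837  ←
addr_hi:9 @ bit 1 → (0x2460dda7>>1)&0x1ff = 0xd3
cnt:1 @ bit 0 → (0x2460dda7>>0)&0x1 = 0x1
opcode signed 22b, MSB=0: value = 596023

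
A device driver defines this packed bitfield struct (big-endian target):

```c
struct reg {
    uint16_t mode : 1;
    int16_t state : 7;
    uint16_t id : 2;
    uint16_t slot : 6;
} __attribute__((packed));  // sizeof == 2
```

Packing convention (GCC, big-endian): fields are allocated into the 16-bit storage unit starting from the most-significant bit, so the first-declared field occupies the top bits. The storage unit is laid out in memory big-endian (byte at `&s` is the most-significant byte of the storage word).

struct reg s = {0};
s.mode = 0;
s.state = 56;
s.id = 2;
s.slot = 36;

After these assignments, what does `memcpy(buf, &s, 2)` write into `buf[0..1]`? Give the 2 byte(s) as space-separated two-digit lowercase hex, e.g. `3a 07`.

mode:1 = 0 → 0x0 << 15 → word 0x0000
state:7 = 56 → 0x38 << 8 → word 0x3800
id:2 = 2 → 0x2 << 6 → word 0x3880
slot:6 = 36 → 0x24 << 0 → word 0x38a4
word = 0x38a4 → big-endian bytes:
  [0]=0x38  [1]=0xa4

38 a4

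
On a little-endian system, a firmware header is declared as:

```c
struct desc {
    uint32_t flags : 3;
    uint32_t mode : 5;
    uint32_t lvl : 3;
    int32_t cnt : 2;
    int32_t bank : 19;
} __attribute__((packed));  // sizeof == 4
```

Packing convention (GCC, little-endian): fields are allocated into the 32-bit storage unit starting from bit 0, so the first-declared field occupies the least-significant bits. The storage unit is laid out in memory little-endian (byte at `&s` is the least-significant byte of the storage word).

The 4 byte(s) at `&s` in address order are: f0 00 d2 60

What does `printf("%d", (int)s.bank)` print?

198288

[0]=0xf0 [1]=0x00 [2]=0xd2 [3]=0x60 (little-endian) → word 0x60d200f0
flags:3 @ bit 0 → (0x60d200f0>>0)&0x7 = 0x0
mode:5 @ bit 3 → (0x60d200f0>>3)&0x1f = 0x1e
lvl:3 @ bit 8 → (0x60d200f0>>8)&0x7 = 0x0
cnt:2 @ bit 11 → (0x60d200f0>>11)&0x3 = 0x0
bank:19 @ bit 13 → (0x60d200f0>>13)&0x7ffff = 0x30690  ←
bank signed 19b, MSB=0: value = 198288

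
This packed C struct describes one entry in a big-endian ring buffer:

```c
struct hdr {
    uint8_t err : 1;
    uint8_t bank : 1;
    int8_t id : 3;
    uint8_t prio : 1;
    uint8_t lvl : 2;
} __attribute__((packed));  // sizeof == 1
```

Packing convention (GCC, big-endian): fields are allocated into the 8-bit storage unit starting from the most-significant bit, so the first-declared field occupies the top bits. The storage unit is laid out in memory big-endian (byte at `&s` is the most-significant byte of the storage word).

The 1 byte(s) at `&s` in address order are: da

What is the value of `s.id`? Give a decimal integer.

3

[0]=0xda (big-endian) → word 0xda
err:1 @ bit 7 → (0xda>>7)&0x1 = 0x1
bank:1 @ bit 6 → (0xda>>6)&0x1 = 0x1
id:3 @ bit 3 → (0xda>>3)&0x7 = 0x3  ←
prio:1 @ bit 2 → (0xda>>2)&0x1 = 0x0
lvl:2 @ bit 0 → (0xda>>0)&0x3 = 0x2
id signed 3b, MSB=0: value = 3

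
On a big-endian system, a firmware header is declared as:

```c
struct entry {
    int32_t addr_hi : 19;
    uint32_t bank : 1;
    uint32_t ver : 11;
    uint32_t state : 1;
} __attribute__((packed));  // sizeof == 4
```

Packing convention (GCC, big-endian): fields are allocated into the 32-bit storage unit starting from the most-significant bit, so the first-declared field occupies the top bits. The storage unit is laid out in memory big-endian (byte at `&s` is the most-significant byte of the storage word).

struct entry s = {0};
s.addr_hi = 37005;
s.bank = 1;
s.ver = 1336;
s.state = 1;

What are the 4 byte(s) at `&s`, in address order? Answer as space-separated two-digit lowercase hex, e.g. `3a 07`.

addr_hi (19b) val=37005 bits=0x908d at bit 13: 0x1211a000
bank (1b) val=1 bits=0x1 at bit 12: 0x1211b000
ver (11b) val=1336 bits=0x538 at bit 1: 0x1211ba70
state (1b) val=1 bits=0x1 at bit 0: 0x1211ba71
word = 0x1211ba71 → big-endian bytes:
  [0]=0x12  [1]=0x11  [2]=0xba  [3]=0x71

12 11 ba 71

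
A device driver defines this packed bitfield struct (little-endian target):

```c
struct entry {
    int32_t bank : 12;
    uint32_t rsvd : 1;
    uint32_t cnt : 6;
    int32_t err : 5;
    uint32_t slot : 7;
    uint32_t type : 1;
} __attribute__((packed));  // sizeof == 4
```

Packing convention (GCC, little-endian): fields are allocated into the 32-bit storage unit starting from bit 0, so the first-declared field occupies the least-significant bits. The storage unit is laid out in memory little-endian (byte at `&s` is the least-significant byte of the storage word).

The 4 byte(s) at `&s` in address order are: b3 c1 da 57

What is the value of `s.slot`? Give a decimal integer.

[0]=0xb3 [1]=0xc1 [2]=0xda [3]=0x57 (little-endian) → word 0x57dac1b3
bank:12 @ bit 0 → (0x57dac1b3>>0)&0xfff = 0x1b3
rsvd:1 @ bit 12 → (0x57dac1b3>>12)&0x1 = 0x0
cnt:6 @ bit 13 → (0x57dac1b3>>13)&0x3f = 0x16
err:5 @ bit 19 → (0x57dac1b3>>19)&0x1f = 0x1b
slot:7 @ bit 24 → (0x57dac1b3>>24)&0x7f = 0x57  ←
type:1 @ bit 31 → (0x57dac1b3>>31)&0x1 = 0x0

87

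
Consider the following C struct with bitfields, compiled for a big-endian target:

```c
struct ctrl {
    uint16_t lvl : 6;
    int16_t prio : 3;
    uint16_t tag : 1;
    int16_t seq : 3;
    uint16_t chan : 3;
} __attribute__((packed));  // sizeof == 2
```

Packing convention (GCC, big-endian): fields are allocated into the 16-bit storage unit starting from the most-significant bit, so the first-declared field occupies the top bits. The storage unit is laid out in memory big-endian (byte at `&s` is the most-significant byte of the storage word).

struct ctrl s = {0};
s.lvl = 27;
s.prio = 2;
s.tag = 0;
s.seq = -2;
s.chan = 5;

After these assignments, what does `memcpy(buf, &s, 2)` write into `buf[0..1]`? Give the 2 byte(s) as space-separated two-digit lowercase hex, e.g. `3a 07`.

[10+:6] lvl=27 & 0x3f = 0x1b; word=0x6c00
[7+:3] prio=2 & 0x7 = 0x2; word=0x6d00
[6+:1] tag=0 & 0x1 = 0x0; word=0x6d00
[3+:3] seq=-2 & 0x7 = 0x6; word=0x6d30
[0+:3] chan=5 & 0x7 = 0x5; word=0x6d35
word = 0x6d35 → big-endian bytes:
  [0]=0x6d  [1]=0x35

6d 35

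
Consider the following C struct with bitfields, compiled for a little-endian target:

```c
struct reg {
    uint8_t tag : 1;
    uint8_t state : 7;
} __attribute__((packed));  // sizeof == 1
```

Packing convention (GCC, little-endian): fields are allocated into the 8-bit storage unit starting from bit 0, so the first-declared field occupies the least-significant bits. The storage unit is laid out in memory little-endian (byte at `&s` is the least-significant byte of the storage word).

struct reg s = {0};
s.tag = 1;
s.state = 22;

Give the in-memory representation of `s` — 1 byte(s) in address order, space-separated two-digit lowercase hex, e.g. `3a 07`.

2d

[0+:1] tag=1 & 0x1 = 0x1; word=0x01
[1+:7] state=22 & 0x7f = 0x16; word=0x2d
word = 0x2d → little-endian bytes:
  [0]=0x2d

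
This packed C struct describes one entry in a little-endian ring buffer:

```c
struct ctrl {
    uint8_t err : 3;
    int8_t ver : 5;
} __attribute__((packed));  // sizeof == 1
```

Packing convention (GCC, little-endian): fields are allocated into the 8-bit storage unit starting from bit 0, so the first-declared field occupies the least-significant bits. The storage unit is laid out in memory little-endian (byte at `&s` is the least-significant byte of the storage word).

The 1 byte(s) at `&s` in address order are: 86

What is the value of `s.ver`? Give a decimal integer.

-16

[0]=0x86 (little-endian) → word 0x86
err [0+:3] = (word>>0) & 0x7 = 6
ver [3+:5] = (word>>3) & 0x1f = 16  ←
ver signed 5b, MSB=1: 16 - 32 = -16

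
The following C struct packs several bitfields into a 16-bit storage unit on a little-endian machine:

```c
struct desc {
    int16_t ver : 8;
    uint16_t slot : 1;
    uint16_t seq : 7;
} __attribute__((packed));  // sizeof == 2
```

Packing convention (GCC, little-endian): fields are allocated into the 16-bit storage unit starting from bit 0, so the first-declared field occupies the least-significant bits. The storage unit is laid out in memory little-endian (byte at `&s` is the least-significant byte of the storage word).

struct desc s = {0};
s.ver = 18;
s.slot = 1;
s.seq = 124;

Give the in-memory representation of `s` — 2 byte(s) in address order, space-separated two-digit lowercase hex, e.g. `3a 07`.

12 f9

[0+:8] ver=18 & 0xff = 0x12; word=0x0012
[8+:1] slot=1 & 0x1 = 0x1; word=0x0112
[9+:7] seq=124 & 0x7f = 0x7c; word=0xf912
word = 0xf912 → little-endian bytes:
  [0]=0x12  [1]=0xf9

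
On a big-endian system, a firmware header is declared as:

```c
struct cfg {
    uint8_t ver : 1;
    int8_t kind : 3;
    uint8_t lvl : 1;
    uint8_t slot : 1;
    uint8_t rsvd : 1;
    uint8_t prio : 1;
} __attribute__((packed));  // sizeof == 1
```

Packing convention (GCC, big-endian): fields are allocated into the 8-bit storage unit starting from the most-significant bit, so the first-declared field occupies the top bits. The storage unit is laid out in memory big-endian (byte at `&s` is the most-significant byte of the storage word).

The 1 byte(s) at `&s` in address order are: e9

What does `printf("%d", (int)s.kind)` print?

-2

[0]=0xe9 (big-endian) → word 0xe9
ver:1 @ bit 7 → (0xe9>>7)&0x1 = 0x1
kind:3 @ bit 4 → (0xe9>>4)&0x7 = 0x6  ←
lvl:1 @ bit 3 → (0xe9>>3)&0x1 = 0x1
slot:1 @ bit 2 → (0xe9>>2)&0x1 = 0x0
rsvd:1 @ bit 1 → (0xe9>>1)&0x1 = 0x0
prio:1 @ bit 0 → (0xe9>>0)&0x1 = 0x1
kind signed 3b, MSB=1: 6 - 8 = -2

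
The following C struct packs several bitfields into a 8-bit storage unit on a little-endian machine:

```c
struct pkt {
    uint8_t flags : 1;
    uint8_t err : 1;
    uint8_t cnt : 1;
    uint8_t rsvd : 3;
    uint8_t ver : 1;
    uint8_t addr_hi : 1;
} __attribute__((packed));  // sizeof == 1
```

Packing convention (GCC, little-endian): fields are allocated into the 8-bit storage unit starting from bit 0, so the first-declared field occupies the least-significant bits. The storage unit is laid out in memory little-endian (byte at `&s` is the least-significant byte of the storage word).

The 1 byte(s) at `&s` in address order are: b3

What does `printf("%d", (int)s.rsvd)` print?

6

[0]=0xb3 (little-endian) → word 0xb3
flags [0+:1] = (word>>0) & 0x1 = 1
err [1+:1] = (word>>1) & 0x1 = 1
cnt [2+:1] = (word>>2) & 0x1 = 0
rsvd [3+:3] = (word>>3) & 0x7 = 6  ←
ver [6+:1] = (word>>6) & 0x1 = 0
addr_hi [7+:1] = (word>>7) & 0x1 = 1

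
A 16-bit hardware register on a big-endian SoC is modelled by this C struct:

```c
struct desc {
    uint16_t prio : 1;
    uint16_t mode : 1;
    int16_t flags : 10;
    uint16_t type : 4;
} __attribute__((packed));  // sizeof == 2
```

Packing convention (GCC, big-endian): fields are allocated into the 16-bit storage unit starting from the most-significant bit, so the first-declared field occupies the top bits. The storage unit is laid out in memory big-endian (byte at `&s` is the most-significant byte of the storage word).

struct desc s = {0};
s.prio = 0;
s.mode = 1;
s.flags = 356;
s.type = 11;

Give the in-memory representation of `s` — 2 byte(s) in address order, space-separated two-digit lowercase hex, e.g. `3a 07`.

56 4b

prio (1b) val=0 bits=0x0 at bit 15: 0x0000
mode (1b) val=1 bits=0x1 at bit 14: 0x4000
flags (10b) val=356 bits=0x164 at bit 4: 0x5640
type (4b) val=11 bits=0xb at bit 0: 0x564b
word = 0x564b → big-endian bytes:
  [0]=0x56  [1]=0x4b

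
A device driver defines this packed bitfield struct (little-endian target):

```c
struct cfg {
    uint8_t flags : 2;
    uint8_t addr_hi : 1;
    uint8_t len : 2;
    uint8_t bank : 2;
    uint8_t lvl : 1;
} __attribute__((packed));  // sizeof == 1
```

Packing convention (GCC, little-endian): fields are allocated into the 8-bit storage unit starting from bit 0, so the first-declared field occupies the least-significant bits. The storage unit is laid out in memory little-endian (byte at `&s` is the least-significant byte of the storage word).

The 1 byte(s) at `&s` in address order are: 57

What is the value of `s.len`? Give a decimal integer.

[0]=0x57 (little-endian) → word 0x57
flags:2 @ bit 0 → (0x57>>0)&0x3 = 0x3
addr_hi:1 @ bit 2 → (0x57>>2)&0x1 = 0x1
len:2 @ bit 3 → (0x57>>3)&0x3 = 0x2  ←
bank:2 @ bit 5 → (0x57>>5)&0x3 = 0x2
lvl:1 @ bit 7 → (0x57>>7)&0x1 = 0x0

2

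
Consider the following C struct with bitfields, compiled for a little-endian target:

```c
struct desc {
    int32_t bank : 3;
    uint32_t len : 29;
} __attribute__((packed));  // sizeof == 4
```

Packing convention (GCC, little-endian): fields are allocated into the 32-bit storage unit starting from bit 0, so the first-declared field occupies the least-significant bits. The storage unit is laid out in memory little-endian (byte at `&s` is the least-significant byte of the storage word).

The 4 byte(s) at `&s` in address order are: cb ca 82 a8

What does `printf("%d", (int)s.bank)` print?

3

[0]=0xcb [1]=0xca [2]=0x82 [3]=0xa8 (little-endian) → word 0xa882cacb
bank [0+:3] = (word>>0) & 0x7 = 3  ←
len [3+:29] = (word>>3) & 0x1fffffff = 353392985
bank signed 3b, MSB=0: value = 3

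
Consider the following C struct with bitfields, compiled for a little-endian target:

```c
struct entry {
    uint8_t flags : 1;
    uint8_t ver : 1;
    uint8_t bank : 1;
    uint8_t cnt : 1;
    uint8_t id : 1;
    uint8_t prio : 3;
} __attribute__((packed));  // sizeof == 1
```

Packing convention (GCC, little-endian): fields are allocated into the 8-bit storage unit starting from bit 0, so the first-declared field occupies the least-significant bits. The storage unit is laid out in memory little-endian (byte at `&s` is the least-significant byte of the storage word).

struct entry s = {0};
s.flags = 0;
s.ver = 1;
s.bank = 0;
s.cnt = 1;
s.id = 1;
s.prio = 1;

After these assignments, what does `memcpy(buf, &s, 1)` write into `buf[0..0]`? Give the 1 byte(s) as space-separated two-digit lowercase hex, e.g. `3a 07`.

3a

[0+:1] flags=0 & 0x1 = 0x0; word=0x00
[1+:1] ver=1 & 0x1 = 0x1; word=0x02
[2+:1] bank=0 & 0x1 = 0x0; word=0x02
[3+:1] cnt=1 & 0x1 = 0x1; word=0x0a
[4+:1] id=1 & 0x1 = 0x1; word=0x1a
[5+:3] prio=1 & 0x7 = 0x1; word=0x3a
word = 0x3a → little-endian bytes:
  [0]=0x3a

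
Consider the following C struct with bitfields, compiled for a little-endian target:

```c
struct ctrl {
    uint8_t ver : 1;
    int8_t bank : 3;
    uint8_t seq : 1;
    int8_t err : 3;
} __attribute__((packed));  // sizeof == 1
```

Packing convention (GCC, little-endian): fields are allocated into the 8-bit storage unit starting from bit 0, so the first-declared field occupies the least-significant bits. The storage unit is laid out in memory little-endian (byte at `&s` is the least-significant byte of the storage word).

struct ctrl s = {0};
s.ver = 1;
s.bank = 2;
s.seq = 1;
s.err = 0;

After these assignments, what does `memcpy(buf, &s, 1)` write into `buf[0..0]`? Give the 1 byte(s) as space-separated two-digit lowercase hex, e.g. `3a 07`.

15

ver (1b) val=1 bits=0x1 at bit 0: 0x01
bank (3b) val=2 bits=0x2 at bit 1: 0x05
seq (1b) val=1 bits=0x1 at bit 4: 0x15
err (3b) val=0 bits=0x0 at bit 5: 0x15
word = 0x15 → little-endian bytes:
  [0]=0x15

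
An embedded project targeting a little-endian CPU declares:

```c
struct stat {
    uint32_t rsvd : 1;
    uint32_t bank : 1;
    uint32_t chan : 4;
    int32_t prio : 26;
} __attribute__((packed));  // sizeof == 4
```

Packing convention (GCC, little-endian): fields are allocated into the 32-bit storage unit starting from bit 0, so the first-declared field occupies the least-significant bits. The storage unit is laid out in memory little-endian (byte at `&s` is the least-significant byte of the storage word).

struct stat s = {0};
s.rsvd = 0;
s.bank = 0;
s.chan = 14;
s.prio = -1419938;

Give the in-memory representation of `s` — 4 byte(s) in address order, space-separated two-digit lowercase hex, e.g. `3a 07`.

[0+:1] rsvd=0 & 0x1 = 0x0; word=0x00000000
[1+:1] bank=0 & 0x1 = 0x0; word=0x00000000
[2+:4] chan=14 & 0xf = 0xe; word=0x00000038
[6+:26] prio=-1419938 & 0x3ffffff = 0x3ea555e; word=0xfa9557b8
word = 0xfa9557b8 → little-endian bytes:
  [0]=0xb8  [1]=0x57  [2]=0x95  [3]=0xfa

b8 57 95 fa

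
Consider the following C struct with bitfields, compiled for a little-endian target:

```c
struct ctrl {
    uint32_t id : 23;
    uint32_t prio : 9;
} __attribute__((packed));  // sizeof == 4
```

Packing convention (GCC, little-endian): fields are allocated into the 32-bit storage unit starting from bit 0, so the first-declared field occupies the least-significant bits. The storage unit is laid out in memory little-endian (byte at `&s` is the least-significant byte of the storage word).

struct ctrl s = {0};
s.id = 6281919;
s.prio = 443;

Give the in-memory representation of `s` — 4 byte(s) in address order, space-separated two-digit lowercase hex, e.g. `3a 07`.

id (23b) val=6281919 bits=0x5fdabf at bit 0: 0x005fdabf
prio (9b) val=443 bits=0x1bb at bit 23: 0xdddfdabf
word = 0xdddfdabf → little-endian bytes:
  [0]=0xbf  [1]=0xda  [2]=0xdf  [3]=0xdd

bf da df dd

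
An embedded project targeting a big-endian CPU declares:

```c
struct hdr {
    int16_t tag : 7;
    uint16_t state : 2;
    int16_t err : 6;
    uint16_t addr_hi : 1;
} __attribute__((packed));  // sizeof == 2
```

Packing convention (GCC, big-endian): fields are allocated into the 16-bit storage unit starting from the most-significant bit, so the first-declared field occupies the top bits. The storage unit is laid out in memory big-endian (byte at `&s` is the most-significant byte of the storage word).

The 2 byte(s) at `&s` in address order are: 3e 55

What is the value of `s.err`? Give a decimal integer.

[0]=0x3e [1]=0x55 (big-endian) → word 0x3e55
tag [9+:7] = (word>>9) & 0x7f = 31
state [7+:2] = (word>>7) & 0x3 = 0
err [1+:6] = (word>>1) & 0x3f = 42  ←
addr_hi [0+:1] = (word>>0) & 0x1 = 1
err signed 6b, MSB=1: 42 - 64 = -22

-22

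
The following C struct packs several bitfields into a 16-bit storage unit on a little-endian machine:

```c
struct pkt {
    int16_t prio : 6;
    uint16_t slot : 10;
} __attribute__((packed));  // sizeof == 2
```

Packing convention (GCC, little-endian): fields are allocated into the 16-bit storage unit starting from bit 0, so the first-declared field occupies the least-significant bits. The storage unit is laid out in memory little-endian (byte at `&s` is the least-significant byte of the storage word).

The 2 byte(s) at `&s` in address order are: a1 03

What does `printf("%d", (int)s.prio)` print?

[0]=0xa1 [1]=0x03 (little-endian) → word 0x03a1
prio [0+:6] = (word>>0) & 0x3f = 33  ←
slot [6+:10] = (word>>6) & 0x3ff = 14
prio signed 6b, MSB=1: 33 - 64 = -31

-31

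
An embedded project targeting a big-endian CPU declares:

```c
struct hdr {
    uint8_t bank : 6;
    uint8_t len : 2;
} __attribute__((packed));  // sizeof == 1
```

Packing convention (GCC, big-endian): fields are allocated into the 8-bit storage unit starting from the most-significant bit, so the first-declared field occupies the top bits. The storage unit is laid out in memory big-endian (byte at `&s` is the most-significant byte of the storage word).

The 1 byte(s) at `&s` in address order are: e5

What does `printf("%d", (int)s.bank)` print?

57

[0]=0xe5 (big-endian) → word 0xe5
bank [2+:6] = (word>>2) & 0x3f = 57  ←
len [0+:2] = (word>>0) & 0x3 = 1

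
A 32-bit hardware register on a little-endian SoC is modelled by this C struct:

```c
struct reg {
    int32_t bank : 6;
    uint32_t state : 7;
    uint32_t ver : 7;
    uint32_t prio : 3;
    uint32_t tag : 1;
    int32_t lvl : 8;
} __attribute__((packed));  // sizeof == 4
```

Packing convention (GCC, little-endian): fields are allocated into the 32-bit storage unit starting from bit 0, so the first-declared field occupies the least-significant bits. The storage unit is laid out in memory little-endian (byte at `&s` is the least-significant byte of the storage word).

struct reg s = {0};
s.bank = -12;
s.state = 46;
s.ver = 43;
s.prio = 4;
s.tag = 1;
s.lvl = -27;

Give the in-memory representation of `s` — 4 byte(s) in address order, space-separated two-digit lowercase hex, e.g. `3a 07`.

[0+:6] bank=-12 & 0x3f = 0x34; word=0x00000034
[6+:7] state=46 & 0x7f = 0x2e; word=0x00000bb4
[13+:7] ver=43 & 0x7f = 0x2b; word=0x00056bb4
[20+:3] prio=4 & 0x7 = 0x4; word=0x00456bb4
[23+:1] tag=1 & 0x1 = 0x1; word=0x00c56bb4
[24+:8] lvl=-27 & 0xff = 0xe5; word=0xe5c56bb4
word = 0xe5c56bb4 → little-endian bytes:
  [0]=0xb4  [1]=0x6b  [2]=0xc5  [3]=0xe5

b4 6b c5 e5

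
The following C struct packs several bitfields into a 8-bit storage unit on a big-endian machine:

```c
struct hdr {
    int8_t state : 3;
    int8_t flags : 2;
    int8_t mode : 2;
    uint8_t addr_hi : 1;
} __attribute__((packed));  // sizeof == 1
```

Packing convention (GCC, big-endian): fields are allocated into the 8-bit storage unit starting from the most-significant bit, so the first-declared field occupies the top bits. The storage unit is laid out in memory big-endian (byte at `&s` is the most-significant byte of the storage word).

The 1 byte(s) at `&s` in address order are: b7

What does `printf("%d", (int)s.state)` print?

[0]=0xb7 (big-endian) → word 0xb7
state [5+:3] = (word>>5) & 0x7 = 5  ←
flags [3+:2] = (word>>3) & 0x3 = 2
mode [1+:2] = (word>>1) & 0x3 = 3
addr_hi [0+:1] = (word>>0) & 0x1 = 1
state signed 3b, MSB=1: 5 - 8 = -3

-3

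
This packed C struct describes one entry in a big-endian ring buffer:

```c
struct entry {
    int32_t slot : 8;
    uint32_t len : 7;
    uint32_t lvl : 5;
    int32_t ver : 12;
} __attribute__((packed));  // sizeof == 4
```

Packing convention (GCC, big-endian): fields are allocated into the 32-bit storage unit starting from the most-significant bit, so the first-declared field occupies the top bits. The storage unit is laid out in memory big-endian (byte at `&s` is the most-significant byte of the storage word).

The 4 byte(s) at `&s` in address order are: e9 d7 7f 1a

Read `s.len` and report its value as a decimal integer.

107

[0]=0xe9 [1]=0xd7 [2]=0x7f [3]=0x1a (big-endian) → word 0xe9d77f1a
slot:8 @ bit 24 → (0xe9d77f1a>>24)&0xff = 0xe9
len:7 @ bit 17 → (0xe9d77f1a>>17)&0x7f = 0x6b  ←
lvl:5 @ bit 12 → (0xe9d77f1a>>12)&0x1f = 0x17
ver:12 @ bit 0 → (0xe9d77f1a>>0)&0xfff = 0xf1a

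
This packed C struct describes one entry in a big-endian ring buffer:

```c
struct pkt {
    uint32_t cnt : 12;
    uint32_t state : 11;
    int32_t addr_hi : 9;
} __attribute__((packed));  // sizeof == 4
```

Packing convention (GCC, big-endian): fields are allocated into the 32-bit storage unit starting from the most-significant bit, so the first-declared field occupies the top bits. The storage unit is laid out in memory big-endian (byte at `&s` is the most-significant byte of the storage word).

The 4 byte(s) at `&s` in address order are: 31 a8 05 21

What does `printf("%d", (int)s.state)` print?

[0]=0x31 [1]=0xa8 [2]=0x05 [3]=0x21 (big-endian) → word 0x31a80521
cnt [20+:12] = (word>>20) & 0xfff = 794
state [9+:11] = (word>>9) & 0x7ff = 1026  ←
addr_hi [0+:9] = (word>>0) & 0x1ff = 289

1026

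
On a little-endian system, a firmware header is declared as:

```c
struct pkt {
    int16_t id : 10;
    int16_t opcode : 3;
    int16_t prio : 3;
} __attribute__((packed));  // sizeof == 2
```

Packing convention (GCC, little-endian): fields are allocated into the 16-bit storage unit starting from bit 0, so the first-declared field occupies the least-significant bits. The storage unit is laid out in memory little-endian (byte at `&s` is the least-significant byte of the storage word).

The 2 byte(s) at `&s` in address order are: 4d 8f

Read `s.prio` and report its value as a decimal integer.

-4

[0]=0x4d [1]=0x8f (little-endian) → word 0x8f4d
id [0+:10] = (word>>0) & 0x3ff = 845
opcode [10+:3] = (word>>10) & 0x7 = 3
prio [13+:3] = (word>>13) & 0x7 = 4  ←
prio signed 3b, MSB=1: 4 - 8 = -4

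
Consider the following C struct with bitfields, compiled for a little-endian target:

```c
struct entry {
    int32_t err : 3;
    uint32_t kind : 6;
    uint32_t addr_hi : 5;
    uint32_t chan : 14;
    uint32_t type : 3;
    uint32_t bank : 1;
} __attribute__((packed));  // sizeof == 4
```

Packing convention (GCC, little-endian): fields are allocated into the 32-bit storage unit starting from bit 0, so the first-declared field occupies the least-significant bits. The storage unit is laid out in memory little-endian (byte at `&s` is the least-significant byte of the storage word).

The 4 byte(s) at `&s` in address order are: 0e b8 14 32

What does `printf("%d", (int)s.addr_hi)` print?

[0]=0x0e [1]=0xb8 [2]=0x14 [3]=0x32 (little-endian) → word 0x3214b80e
err [0+:3] = (word>>0) & 0x7 = 6
kind [3+:6] = (word>>3) & 0x3f = 1
addr_hi [9+:5] = (word>>9) & 0x1f = 28  ←
chan [14+:14] = (word>>14) & 0x3fff = 2130
type [28+:3] = (word>>28) & 0x7 = 3
bank [31+:1] = (word>>31) & 0x1 = 0

28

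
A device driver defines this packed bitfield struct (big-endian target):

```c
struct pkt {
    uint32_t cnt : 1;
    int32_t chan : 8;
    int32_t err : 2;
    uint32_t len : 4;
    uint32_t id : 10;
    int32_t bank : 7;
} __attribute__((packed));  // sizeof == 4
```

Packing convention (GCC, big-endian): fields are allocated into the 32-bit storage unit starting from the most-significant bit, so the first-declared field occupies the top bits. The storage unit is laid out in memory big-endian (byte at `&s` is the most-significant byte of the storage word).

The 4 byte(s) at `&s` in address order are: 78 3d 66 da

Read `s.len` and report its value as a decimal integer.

[0]=0x78 [1]=0x3d [2]=0x66 [3]=0xda (big-endian) → word 0x783d66da
cnt [31+:1] = (word>>31) & 0x1 = 0
chan [23+:8] = (word>>23) & 0xff = 240
err [21+:2] = (word>>21) & 0x3 = 1
len [17+:4] = (word>>17) & 0xf = 14  ←
id [7+:10] = (word>>7) & 0x3ff = 717
bank [0+:7] = (word>>0) & 0x7f = 90

14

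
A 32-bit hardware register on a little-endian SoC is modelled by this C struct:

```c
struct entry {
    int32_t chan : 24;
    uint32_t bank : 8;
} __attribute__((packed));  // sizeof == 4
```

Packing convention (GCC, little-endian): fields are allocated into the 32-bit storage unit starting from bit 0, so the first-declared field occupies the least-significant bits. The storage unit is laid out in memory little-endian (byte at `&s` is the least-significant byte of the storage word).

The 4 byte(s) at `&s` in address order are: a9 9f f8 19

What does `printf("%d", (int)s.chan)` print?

[0]=0xa9 [1]=0x9f [2]=0xf8 [3]=0x19 (little-endian) → word 0x19f89fa9
chan [0+:24] = (word>>0) & 0xffffff = 16293801  ←
bank [24+:8] = (word>>24) & 0xff = 25
chan signed 24b, MSB=1: 16293801 - 16777216 = -483415

-483415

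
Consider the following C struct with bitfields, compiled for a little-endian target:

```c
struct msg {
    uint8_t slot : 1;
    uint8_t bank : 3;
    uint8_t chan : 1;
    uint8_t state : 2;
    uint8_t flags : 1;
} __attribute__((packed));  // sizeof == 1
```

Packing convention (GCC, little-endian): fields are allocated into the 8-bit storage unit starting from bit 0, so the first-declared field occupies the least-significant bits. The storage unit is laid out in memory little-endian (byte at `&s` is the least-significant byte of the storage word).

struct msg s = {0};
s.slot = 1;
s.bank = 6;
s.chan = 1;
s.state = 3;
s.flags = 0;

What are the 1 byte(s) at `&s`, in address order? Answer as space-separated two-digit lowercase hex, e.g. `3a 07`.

[0+:1] slot=1 & 0x1 = 0x1; word=0x01
[1+:3] bank=6 & 0x7 = 0x6; word=0x0d
[4+:1] chan=1 & 0x1 = 0x1; word=0x1d
[5+:2] state=3 & 0x3 = 0x3; word=0x7d
[7+:1] flags=0 & 0x1 = 0x0; word=0x7d
word = 0x7d → little-endian bytes:
  [0]=0x7d

7d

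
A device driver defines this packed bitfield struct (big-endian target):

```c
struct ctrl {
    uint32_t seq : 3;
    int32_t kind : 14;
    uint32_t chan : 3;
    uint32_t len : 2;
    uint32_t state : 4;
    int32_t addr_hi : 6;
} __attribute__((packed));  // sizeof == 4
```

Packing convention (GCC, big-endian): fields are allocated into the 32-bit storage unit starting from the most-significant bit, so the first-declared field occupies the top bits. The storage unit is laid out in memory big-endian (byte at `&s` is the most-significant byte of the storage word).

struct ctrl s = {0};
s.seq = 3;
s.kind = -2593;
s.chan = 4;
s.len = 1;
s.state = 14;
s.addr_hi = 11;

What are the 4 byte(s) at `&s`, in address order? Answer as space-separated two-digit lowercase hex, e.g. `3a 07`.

[29+:3] seq=3 & 0x7 = 0x3; word=0x60000000
[15+:14] kind=-2593 & 0x3fff = 0x35df; word=0x7aef8000
[12+:3] chan=4 & 0x7 = 0x4; word=0x7aefc000
[10+:2] len=1 & 0x3 = 0x1; word=0x7aefc400
[6+:4] state=14 & 0xf = 0xe; word=0x7aefc780
[0+:6] addr_hi=11 & 0x3f = 0xb; word=0x7aefc78b
word = 0x7aefc78b → big-endian bytes:
  [0]=0x7a  [1]=0xef  [2]=0xc7  [3]=0x8b

7a ef c7 8b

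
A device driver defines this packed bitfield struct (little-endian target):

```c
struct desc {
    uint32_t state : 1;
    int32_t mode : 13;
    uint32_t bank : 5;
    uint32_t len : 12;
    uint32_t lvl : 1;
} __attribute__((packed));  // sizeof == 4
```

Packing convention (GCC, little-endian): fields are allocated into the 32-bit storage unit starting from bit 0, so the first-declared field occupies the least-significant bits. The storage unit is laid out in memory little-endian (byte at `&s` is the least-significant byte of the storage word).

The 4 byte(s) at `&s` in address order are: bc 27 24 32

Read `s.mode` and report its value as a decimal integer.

[0]=0xbc [1]=0x27 [2]=0x24 [3]=0x32 (little-endian) → word 0x322427bc
state:1 @ bit 0 → (0x322427bc>>0)&0x1 = 0x0
mode:13 @ bit 1 → (0x322427bc>>1)&0x1fff = 0x13de  ←
bank:5 @ bit 14 → (0x322427bc>>14)&0x1f = 0x10
len:12 @ bit 19 → (0x322427bc>>19)&0xfff = 0x644
lvl:1 @ bit 31 → (0x322427bc>>31)&0x1 = 0x0
mode signed 13b, MSB=1: 5086 - 8192 = -3106

-3106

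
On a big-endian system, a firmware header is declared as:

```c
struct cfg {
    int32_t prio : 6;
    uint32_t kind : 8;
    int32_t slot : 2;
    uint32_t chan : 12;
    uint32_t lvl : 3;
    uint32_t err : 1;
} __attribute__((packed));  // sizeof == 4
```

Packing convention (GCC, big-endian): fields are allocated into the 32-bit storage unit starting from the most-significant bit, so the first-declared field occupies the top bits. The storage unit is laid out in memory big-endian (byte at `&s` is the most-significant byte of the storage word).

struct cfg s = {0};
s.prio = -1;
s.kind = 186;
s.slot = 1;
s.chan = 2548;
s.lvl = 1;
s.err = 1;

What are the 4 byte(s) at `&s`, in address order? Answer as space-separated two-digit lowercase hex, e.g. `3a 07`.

prio (6b) val=-1 bits=0x3f at bit 26: 0xfc000000
kind (8b) val=186 bits=0xba at bit 18: 0xfee80000
slot (2b) val=1 bits=0x1 at bit 16: 0xfee90000
chan (12b) val=2548 bits=0x9f4 at bit 4: 0xfee99f40
lvl (3b) val=1 bits=0x1 at bit 1: 0xfee99f42
err (1b) val=1 bits=0x1 at bit 0: 0xfee99f43
word = 0xfee99f43 → big-endian bytes:
  [0]=0xfe  [1]=0xe9  [2]=0x9f  [3]=0x43

fe e9 9f 43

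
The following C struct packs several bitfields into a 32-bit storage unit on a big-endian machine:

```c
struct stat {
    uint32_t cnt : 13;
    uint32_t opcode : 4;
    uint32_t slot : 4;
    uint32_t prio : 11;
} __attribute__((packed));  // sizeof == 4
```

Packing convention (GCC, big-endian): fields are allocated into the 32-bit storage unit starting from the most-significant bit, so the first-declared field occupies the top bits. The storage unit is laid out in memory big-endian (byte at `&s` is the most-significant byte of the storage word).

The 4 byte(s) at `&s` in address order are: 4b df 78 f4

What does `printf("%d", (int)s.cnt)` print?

[0]=0x4b [1]=0xdf [2]=0x78 [3]=0xf4 (big-endian) → word 0x4bdf78f4
cnt:13 @ bit 19 → (0x4bdf78f4>>19)&0x1fff = 0x97b  ←
opcode:4 @ bit 15 → (0x4bdf78f4>>15)&0xf = 0xe
slot:4 @ bit 11 → (0x4bdf78f4>>11)&0xf = 0xf
prio:11 @ bit 0 → (0x4bdf78f4>>0)&0x7ff = 0xf4

2427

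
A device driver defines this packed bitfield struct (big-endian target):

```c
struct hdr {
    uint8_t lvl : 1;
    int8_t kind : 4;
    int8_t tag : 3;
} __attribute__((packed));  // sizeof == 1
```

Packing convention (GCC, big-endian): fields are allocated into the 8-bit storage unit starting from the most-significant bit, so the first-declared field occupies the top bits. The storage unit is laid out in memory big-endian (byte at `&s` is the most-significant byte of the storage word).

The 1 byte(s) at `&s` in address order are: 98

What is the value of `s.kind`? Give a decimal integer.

[0]=0x98 (big-endian) → word 0x98
lvl:1 @ bit 7 → (0x98>>7)&0x1 = 0x1
kind:4 @ bit 3 → (0x98>>3)&0xf = 0x3  ←
tag:3 @ bit 0 → (0x98>>0)&0x7 = 0x0
kind signed 4b, MSB=0: value = 3

3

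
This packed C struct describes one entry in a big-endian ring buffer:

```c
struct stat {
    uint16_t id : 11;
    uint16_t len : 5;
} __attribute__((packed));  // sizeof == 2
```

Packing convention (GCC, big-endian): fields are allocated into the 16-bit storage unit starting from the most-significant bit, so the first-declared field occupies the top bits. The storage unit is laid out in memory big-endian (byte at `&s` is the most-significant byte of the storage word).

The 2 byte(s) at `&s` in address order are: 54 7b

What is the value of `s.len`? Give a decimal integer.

[0]=0x54 [1]=0x7b (big-endian) → word 0x547b
id:11 @ bit 5 → (0x547b>>5)&0x7ff = 0x2a3
len:5 @ bit 0 → (0x547b>>0)&0x1f = 0x1b  ←

27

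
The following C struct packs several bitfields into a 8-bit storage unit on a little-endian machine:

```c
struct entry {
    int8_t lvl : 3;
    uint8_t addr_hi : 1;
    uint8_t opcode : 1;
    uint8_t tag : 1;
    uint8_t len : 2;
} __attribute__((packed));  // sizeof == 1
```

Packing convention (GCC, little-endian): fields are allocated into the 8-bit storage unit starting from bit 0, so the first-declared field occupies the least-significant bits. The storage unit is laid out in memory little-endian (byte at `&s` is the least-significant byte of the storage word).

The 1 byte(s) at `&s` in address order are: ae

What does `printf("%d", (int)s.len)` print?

[0]=0xae (little-endian) → word 0xae
lvl [0+:3] = (word>>0) & 0x7 = 6
addr_hi [3+:1] = (word>>3) & 0x1 = 1
opcode [4+:1] = (word>>4) & 0x1 = 0
tag [5+:1] = (word>>5) & 0x1 = 1
len [6+:2] = (word>>6) & 0x3 = 2  ←

2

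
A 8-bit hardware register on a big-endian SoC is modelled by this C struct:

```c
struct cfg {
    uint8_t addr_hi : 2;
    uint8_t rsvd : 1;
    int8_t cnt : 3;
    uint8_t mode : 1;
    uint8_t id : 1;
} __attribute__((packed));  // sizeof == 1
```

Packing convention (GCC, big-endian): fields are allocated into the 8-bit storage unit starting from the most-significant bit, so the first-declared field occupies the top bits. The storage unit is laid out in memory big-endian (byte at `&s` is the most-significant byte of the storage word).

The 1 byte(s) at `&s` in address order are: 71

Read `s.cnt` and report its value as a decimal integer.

-4

[0]=0x71 (big-endian) → word 0x71
addr_hi [6+:2] = (word>>6) & 0x3 = 1
rsvd [5+:1] = (word>>5) & 0x1 = 1
cnt [2+:3] = (word>>2) & 0x7 = 4  ←
mode [1+:1] = (word>>1) & 0x1 = 0
id [0+:1] = (word>>0) & 0x1 = 1
cnt signed 3b, MSB=1: 4 - 8 = -4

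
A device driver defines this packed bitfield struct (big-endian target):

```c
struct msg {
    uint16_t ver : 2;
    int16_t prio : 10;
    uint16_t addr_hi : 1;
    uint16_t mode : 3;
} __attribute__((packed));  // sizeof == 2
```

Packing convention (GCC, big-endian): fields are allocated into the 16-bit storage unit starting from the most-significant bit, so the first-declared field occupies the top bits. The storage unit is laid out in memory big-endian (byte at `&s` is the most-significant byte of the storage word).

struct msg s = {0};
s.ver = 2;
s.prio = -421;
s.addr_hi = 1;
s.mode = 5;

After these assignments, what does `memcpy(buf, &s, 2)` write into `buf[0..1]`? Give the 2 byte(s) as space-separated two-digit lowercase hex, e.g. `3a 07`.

a5 bd

[14+:2] ver=2 & 0x3 = 0x2; word=0x8000
[4+:10] prio=-421 & 0x3ff = 0x25b; word=0xa5b0
[3+:1] addr_hi=1 & 0x1 = 0x1; word=0xa5b8
[0+:3] mode=5 & 0x7 = 0x5; word=0xa5bd
word = 0xa5bd → big-endian bytes:
  [0]=0xa5  [1]=0xbd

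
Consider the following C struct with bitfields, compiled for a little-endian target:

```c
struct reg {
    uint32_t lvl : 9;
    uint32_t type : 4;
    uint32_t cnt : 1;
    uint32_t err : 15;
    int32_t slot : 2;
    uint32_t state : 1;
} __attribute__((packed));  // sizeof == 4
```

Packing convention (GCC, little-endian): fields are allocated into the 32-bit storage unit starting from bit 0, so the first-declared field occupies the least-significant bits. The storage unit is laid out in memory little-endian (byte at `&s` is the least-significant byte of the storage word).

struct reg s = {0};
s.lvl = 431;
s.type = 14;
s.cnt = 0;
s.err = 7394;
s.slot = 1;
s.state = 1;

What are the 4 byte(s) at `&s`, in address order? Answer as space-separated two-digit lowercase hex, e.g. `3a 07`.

lvl (9b) val=431 bits=0x1af at bit 0: 0x000001af
type (4b) val=14 bits=0xe at bit 9: 0x00001daf
cnt (1b) val=0 bits=0x0 at bit 13: 0x00001daf
err (15b) val=7394 bits=0x1ce2 at bit 14: 0x07389daf
slot (2b) val=1 bits=0x1 at bit 29: 0x27389daf
state (1b) val=1 bits=0x1 at bit 31: 0xa7389daf
word = 0xa7389daf → little-endian bytes:
  [0]=0xaf  [1]=0x9d  [2]=0x38  [3]=0xa7

af 9d 38 a7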